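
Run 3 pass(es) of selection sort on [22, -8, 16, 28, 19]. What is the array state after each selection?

Pass 1: Select minimum -8 at index 1, swap -> [-8, 22, 16, 28, 19]
Pass 2: Select minimum 16 at index 2, swap -> [-8, 16, 22, 28, 19]
Pass 3: Select minimum 19 at index 4, swap -> [-8, 16, 19, 28, 22]


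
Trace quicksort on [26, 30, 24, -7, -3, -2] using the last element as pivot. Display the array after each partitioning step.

Partition 1: pivot=-2 at index 2 -> [-7, -3, -2, 26, 30, 24]
Partition 2: pivot=-3 at index 1 -> [-7, -3, -2, 26, 30, 24]
Partition 3: pivot=24 at index 3 -> [-7, -3, -2, 24, 30, 26]
Partition 4: pivot=26 at index 4 -> [-7, -3, -2, 24, 26, 30]


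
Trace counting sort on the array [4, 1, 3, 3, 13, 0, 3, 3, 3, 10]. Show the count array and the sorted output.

Count array: [1, 1, 0, 5, 1, 0, 0, 0, 0, 0, 1, 0, 0, 1]
(count[i] = number of elements equal to i)
Cumulative count: [1, 2, 2, 7, 8, 8, 8, 8, 8, 8, 9, 9, 9, 10]
Sorted: [0, 1, 3, 3, 3, 3, 3, 4, 10, 13]


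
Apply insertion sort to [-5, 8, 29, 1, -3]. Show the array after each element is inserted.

First element -5 is already 'sorted'
Insert 8: shifted 0 elements -> [-5, 8, 29, 1, -3]
Insert 29: shifted 0 elements -> [-5, 8, 29, 1, -3]
Insert 1: shifted 2 elements -> [-5, 1, 8, 29, -3]
Insert -3: shifted 3 elements -> [-5, -3, 1, 8, 29]


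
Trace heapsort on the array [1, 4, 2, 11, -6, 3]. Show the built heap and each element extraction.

Build heap: [11, 4, 3, 1, -6, 2]
Extract 11: [4, 2, 3, 1, -6, 11]
Extract 4: [3, 2, -6, 1, 4, 11]
Extract 3: [2, 1, -6, 3, 4, 11]
Extract 2: [1, -6, 2, 3, 4, 11]
Extract 1: [-6, 1, 2, 3, 4, 11]


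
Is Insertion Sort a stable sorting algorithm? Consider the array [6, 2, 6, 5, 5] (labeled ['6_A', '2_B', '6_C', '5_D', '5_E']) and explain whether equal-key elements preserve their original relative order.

Trace Insertion Sort on the labeled array (the key is the number; the letter only tracks identity):
  Insert 2_B at index 0: [2_B, 6_A, 6_C, 5_D, 5_E]
  Insert 6_C at index 2: [2_B, 6_A, 6_C, 5_D, 5_E]
  Insert 5_D at index 1: [2_B, 5_D, 6_A, 6_C, 5_E]
  Insert 5_E at index 2: [2_B, 5_D, 5_E, 6_A, 6_C]
Final order: [2_B, 5_D, 5_E, 6_A, 6_C]
Equal keys:
  value 5: originally 5_D, 5_E; after sorting 5_D, 5_E -> order preserved
  value 6: originally 6_A, 6_C; after sorting 6_A, 6_C -> order preserved
All equal keys kept their original relative order. Insertion Sort is stable: elements are shifted only while they are strictly greater than the key, so a key is inserted after any equal elements already placed.
Answer: Stable


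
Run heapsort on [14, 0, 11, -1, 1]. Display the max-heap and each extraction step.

Build heap: [14, 1, 11, -1, 0]
Extract 14: [11, 1, 0, -1, 14]
Extract 11: [1, -1, 0, 11, 14]
Extract 1: [0, -1, 1, 11, 14]
Extract 0: [-1, 0, 1, 11, 14]


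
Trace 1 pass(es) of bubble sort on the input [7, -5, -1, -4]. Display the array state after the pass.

After pass 1: [-5, -1, -4, 7] (3 swaps)
Total swaps: 3


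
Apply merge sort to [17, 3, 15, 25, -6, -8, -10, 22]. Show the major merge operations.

Divide and conquer:
  Merge [17] + [3] -> [3, 17]
  Merge [15] + [25] -> [15, 25]
  Merge [3, 17] + [15, 25] -> [3, 15, 17, 25]
  Merge [-6] + [-8] -> [-8, -6]
  Merge [-10] + [22] -> [-10, 22]
  Merge [-8, -6] + [-10, 22] -> [-10, -8, -6, 22]
  Merge [3, 15, 17, 25] + [-10, -8, -6, 22] -> [-10, -8, -6, 3, 15, 17, 22, 25]


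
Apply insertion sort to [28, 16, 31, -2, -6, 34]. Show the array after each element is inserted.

First element 28 is already 'sorted'
Insert 16: shifted 1 elements -> [16, 28, 31, -2, -6, 34]
Insert 31: shifted 0 elements -> [16, 28, 31, -2, -6, 34]
Insert -2: shifted 3 elements -> [-2, 16, 28, 31, -6, 34]
Insert -6: shifted 4 elements -> [-6, -2, 16, 28, 31, 34]
Insert 34: shifted 0 elements -> [-6, -2, 16, 28, 31, 34]


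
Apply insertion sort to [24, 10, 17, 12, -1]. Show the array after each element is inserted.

First element 24 is already 'sorted'
Insert 10: shifted 1 elements -> [10, 24, 17, 12, -1]
Insert 17: shifted 1 elements -> [10, 17, 24, 12, -1]
Insert 12: shifted 2 elements -> [10, 12, 17, 24, -1]
Insert -1: shifted 4 elements -> [-1, 10, 12, 17, 24]


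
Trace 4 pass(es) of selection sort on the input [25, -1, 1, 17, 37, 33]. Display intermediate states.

Pass 1: Select minimum -1 at index 1, swap -> [-1, 25, 1, 17, 37, 33]
Pass 2: Select minimum 1 at index 2, swap -> [-1, 1, 25, 17, 37, 33]
Pass 3: Select minimum 17 at index 3, swap -> [-1, 1, 17, 25, 37, 33]
Pass 4: Select minimum 25 at index 3, swap -> [-1, 1, 17, 25, 37, 33]


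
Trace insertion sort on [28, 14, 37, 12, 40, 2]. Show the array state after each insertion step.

First element 28 is already 'sorted'
Insert 14: shifted 1 elements -> [14, 28, 37, 12, 40, 2]
Insert 37: shifted 0 elements -> [14, 28, 37, 12, 40, 2]
Insert 12: shifted 3 elements -> [12, 14, 28, 37, 40, 2]
Insert 40: shifted 0 elements -> [12, 14, 28, 37, 40, 2]
Insert 2: shifted 5 elements -> [2, 12, 14, 28, 37, 40]


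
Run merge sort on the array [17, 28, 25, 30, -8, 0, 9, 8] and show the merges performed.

Divide and conquer:
  Merge [17] + [28] -> [17, 28]
  Merge [25] + [30] -> [25, 30]
  Merge [17, 28] + [25, 30] -> [17, 25, 28, 30]
  Merge [-8] + [0] -> [-8, 0]
  Merge [9] + [8] -> [8, 9]
  Merge [-8, 0] + [8, 9] -> [-8, 0, 8, 9]
  Merge [17, 25, 28, 30] + [-8, 0, 8, 9] -> [-8, 0, 8, 9, 17, 25, 28, 30]


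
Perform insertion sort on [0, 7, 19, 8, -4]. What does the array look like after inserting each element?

First element 0 is already 'sorted'
Insert 7: shifted 0 elements -> [0, 7, 19, 8, -4]
Insert 19: shifted 0 elements -> [0, 7, 19, 8, -4]
Insert 8: shifted 1 elements -> [0, 7, 8, 19, -4]
Insert -4: shifted 4 elements -> [-4, 0, 7, 8, 19]


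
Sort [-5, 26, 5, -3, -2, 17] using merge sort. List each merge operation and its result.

Divide and conquer:
  Merge [26] + [5] -> [5, 26]
  Merge [-5] + [5, 26] -> [-5, 5, 26]
  Merge [-2] + [17] -> [-2, 17]
  Merge [-3] + [-2, 17] -> [-3, -2, 17]
  Merge [-5, 5, 26] + [-3, -2, 17] -> [-5, -3, -2, 5, 17, 26]


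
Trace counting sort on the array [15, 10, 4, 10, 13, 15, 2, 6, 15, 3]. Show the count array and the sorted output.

Count array: [0, 0, 1, 1, 1, 0, 1, 0, 0, 0, 2, 0, 0, 1, 0, 3]
(count[i] = number of elements equal to i)
Cumulative count: [0, 0, 1, 2, 3, 3, 4, 4, 4, 4, 6, 6, 6, 7, 7, 10]
Sorted: [2, 3, 4, 6, 10, 10, 13, 15, 15, 15]


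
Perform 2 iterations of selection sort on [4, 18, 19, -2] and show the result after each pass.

Pass 1: Select minimum -2 at index 3, swap -> [-2, 18, 19, 4]
Pass 2: Select minimum 4 at index 3, swap -> [-2, 4, 19, 18]


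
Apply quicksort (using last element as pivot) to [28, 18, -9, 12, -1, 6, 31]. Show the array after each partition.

Partition 1: pivot=31 at index 6 -> [28, 18, -9, 12, -1, 6, 31]
Partition 2: pivot=6 at index 2 -> [-9, -1, 6, 12, 18, 28, 31]
Partition 3: pivot=-1 at index 1 -> [-9, -1, 6, 12, 18, 28, 31]
Partition 4: pivot=28 at index 5 -> [-9, -1, 6, 12, 18, 28, 31]
Partition 5: pivot=18 at index 4 -> [-9, -1, 6, 12, 18, 28, 31]


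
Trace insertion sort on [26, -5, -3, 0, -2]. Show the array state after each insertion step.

First element 26 is already 'sorted'
Insert -5: shifted 1 elements -> [-5, 26, -3, 0, -2]
Insert -3: shifted 1 elements -> [-5, -3, 26, 0, -2]
Insert 0: shifted 1 elements -> [-5, -3, 0, 26, -2]
Insert -2: shifted 2 elements -> [-5, -3, -2, 0, 26]


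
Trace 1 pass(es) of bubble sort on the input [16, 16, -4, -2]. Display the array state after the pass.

After pass 1: [16, -4, -2, 16] (2 swaps)
Total swaps: 2


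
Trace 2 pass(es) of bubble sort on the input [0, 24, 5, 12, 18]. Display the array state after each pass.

After pass 1: [0, 5, 12, 18, 24] (3 swaps)
After pass 2: [0, 5, 12, 18, 24] (0 swaps)
Total swaps: 3


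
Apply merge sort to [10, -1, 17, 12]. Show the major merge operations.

Divide and conquer:
  Merge [10] + [-1] -> [-1, 10]
  Merge [17] + [12] -> [12, 17]
  Merge [-1, 10] + [12, 17] -> [-1, 10, 12, 17]


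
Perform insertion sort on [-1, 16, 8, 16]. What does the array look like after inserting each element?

First element -1 is already 'sorted'
Insert 16: shifted 0 elements -> [-1, 16, 8, 16]
Insert 8: shifted 1 elements -> [-1, 8, 16, 16]
Insert 16: shifted 0 elements -> [-1, 8, 16, 16]


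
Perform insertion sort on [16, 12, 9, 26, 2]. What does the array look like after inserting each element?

First element 16 is already 'sorted'
Insert 12: shifted 1 elements -> [12, 16, 9, 26, 2]
Insert 9: shifted 2 elements -> [9, 12, 16, 26, 2]
Insert 26: shifted 0 elements -> [9, 12, 16, 26, 2]
Insert 2: shifted 4 elements -> [2, 9, 12, 16, 26]


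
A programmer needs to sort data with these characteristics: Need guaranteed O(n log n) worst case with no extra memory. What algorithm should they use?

Best choice: Heapsort
Reason: Heapsort is O(n log n) worst case and sorts in-place; quicksort can degrade to O(n^2)


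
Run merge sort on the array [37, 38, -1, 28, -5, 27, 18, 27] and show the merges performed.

Divide and conquer:
  Merge [37] + [38] -> [37, 38]
  Merge [-1] + [28] -> [-1, 28]
  Merge [37, 38] + [-1, 28] -> [-1, 28, 37, 38]
  Merge [-5] + [27] -> [-5, 27]
  Merge [18] + [27] -> [18, 27]
  Merge [-5, 27] + [18, 27] -> [-5, 18, 27, 27]
  Merge [-1, 28, 37, 38] + [-5, 18, 27, 27] -> [-5, -1, 18, 27, 27, 28, 37, 38]


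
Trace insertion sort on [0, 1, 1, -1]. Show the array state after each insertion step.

First element 0 is already 'sorted'
Insert 1: shifted 0 elements -> [0, 1, 1, -1]
Insert 1: shifted 0 elements -> [0, 1, 1, -1]
Insert -1: shifted 3 elements -> [-1, 0, 1, 1]


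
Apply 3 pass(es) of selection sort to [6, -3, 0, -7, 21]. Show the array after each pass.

Pass 1: Select minimum -7 at index 3, swap -> [-7, -3, 0, 6, 21]
Pass 2: Select minimum -3 at index 1, swap -> [-7, -3, 0, 6, 21]
Pass 3: Select minimum 0 at index 2, swap -> [-7, -3, 0, 6, 21]


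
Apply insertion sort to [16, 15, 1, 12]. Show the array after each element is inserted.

First element 16 is already 'sorted'
Insert 15: shifted 1 elements -> [15, 16, 1, 12]
Insert 1: shifted 2 elements -> [1, 15, 16, 12]
Insert 12: shifted 2 elements -> [1, 12, 15, 16]


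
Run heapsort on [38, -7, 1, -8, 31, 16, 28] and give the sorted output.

Build heap: [38, 31, 28, -8, -7, 16, 1]
Extract 38: [31, 1, 28, -8, -7, 16, 38]
Extract 31: [28, 1, 16, -8, -7, 31, 38]
Extract 28: [16, 1, -7, -8, 28, 31, 38]
Extract 16: [1, -8, -7, 16, 28, 31, 38]
Extract 1: [-7, -8, 1, 16, 28, 31, 38]
Extract -7: [-8, -7, 1, 16, 28, 31, 38]


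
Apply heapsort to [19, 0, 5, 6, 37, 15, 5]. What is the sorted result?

Build heap: [37, 19, 15, 6, 0, 5, 5]
Extract 37: [19, 6, 15, 5, 0, 5, 37]
Extract 19: [15, 6, 5, 5, 0, 19, 37]
Extract 15: [6, 5, 5, 0, 15, 19, 37]
Extract 6: [5, 0, 5, 6, 15, 19, 37]
Extract 5: [5, 0, 5, 6, 15, 19, 37]
Extract 5: [0, 5, 5, 6, 15, 19, 37]


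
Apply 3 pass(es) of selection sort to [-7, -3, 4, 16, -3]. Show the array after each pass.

Pass 1: Select minimum -7 at index 0, swap -> [-7, -3, 4, 16, -3]
Pass 2: Select minimum -3 at index 1, swap -> [-7, -3, 4, 16, -3]
Pass 3: Select minimum -3 at index 4, swap -> [-7, -3, -3, 16, 4]


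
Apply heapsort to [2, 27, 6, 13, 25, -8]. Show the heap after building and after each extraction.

Build heap: [27, 25, 6, 13, 2, -8]
Extract 27: [25, 13, 6, -8, 2, 27]
Extract 25: [13, 2, 6, -8, 25, 27]
Extract 13: [6, 2, -8, 13, 25, 27]
Extract 6: [2, -8, 6, 13, 25, 27]
Extract 2: [-8, 2, 6, 13, 25, 27]


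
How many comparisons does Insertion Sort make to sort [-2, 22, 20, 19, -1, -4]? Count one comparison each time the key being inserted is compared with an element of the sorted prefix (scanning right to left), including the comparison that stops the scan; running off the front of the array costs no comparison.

Insert 22: -2 <= 22 (stop) = 1 comparison(s) -> [-2, 22, 20, 19, -1, -4]
Insert 20: 22 > 20 (shift), -2 <= 20 (stop) = 2 comparison(s) -> [-2, 20, 22, 19, -1, -4]
Insert 19: 22 > 19 (shift), 20 > 19 (shift), -2 <= 19 (stop) = 3 comparison(s) -> [-2, 19, 20, 22, -1, -4]
Insert -1: 22 > -1 (shift), 20 > -1 (shift), 19 > -1 (shift), -2 <= -1 (stop) = 4 comparison(s) -> [-2, -1, 19, 20, 22, -4]
Insert -4: 22 > -4 (shift), 20 > -4 (shift), 19 > -4 (shift), -1 > -4 (shift), -2 > -4 (shift), reached front = 5 comparison(s) -> [-4, -2, -1, 19, 20, 22]
Total comparisons: 1 + 2 + 3 + 4 + 5 = 15


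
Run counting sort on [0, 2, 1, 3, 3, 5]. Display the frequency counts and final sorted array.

Count array: [1, 1, 1, 2, 0, 1]
(count[i] = number of elements equal to i)
Cumulative count: [1, 2, 3, 5, 5, 6]
Sorted: [0, 1, 2, 3, 3, 5]


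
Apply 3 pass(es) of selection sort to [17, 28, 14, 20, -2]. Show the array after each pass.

Pass 1: Select minimum -2 at index 4, swap -> [-2, 28, 14, 20, 17]
Pass 2: Select minimum 14 at index 2, swap -> [-2, 14, 28, 20, 17]
Pass 3: Select minimum 17 at index 4, swap -> [-2, 14, 17, 20, 28]


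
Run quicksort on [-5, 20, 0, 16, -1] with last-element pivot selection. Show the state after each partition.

Partition 1: pivot=-1 at index 1 -> [-5, -1, 0, 16, 20]
Partition 2: pivot=20 at index 4 -> [-5, -1, 0, 16, 20]
Partition 3: pivot=16 at index 3 -> [-5, -1, 0, 16, 20]


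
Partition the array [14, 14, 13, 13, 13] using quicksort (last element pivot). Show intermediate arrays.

Partition 1: pivot=13 at index 2 -> [13, 13, 13, 14, 14]
Partition 2: pivot=13 at index 1 -> [13, 13, 13, 14, 14]
Partition 3: pivot=14 at index 4 -> [13, 13, 13, 14, 14]


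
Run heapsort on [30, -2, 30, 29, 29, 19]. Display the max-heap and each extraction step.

Build heap: [30, 29, 30, -2, 29, 19]
Extract 30: [30, 29, 19, -2, 29, 30]
Extract 30: [29, 29, 19, -2, 30, 30]
Extract 29: [29, -2, 19, 29, 30, 30]
Extract 29: [19, -2, 29, 29, 30, 30]
Extract 19: [-2, 19, 29, 29, 30, 30]


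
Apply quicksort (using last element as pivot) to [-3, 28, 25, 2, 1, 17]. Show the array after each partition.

Partition 1: pivot=17 at index 3 -> [-3, 2, 1, 17, 25, 28]
Partition 2: pivot=1 at index 1 -> [-3, 1, 2, 17, 25, 28]
Partition 3: pivot=28 at index 5 -> [-3, 1, 2, 17, 25, 28]


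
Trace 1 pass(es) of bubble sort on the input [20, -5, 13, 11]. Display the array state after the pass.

After pass 1: [-5, 13, 11, 20] (3 swaps)
Total swaps: 3


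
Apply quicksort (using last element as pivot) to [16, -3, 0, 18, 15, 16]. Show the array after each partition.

Partition 1: pivot=16 at index 4 -> [16, -3, 0, 15, 16, 18]
Partition 2: pivot=15 at index 2 -> [-3, 0, 15, 16, 16, 18]
Partition 3: pivot=0 at index 1 -> [-3, 0, 15, 16, 16, 18]


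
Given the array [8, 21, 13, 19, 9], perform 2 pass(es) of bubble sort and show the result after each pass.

After pass 1: [8, 13, 19, 9, 21] (3 swaps)
After pass 2: [8, 13, 9, 19, 21] (1 swaps)
Total swaps: 4


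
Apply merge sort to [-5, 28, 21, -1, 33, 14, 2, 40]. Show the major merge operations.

Divide and conquer:
  Merge [-5] + [28] -> [-5, 28]
  Merge [21] + [-1] -> [-1, 21]
  Merge [-5, 28] + [-1, 21] -> [-5, -1, 21, 28]
  Merge [33] + [14] -> [14, 33]
  Merge [2] + [40] -> [2, 40]
  Merge [14, 33] + [2, 40] -> [2, 14, 33, 40]
  Merge [-5, -1, 21, 28] + [2, 14, 33, 40] -> [-5, -1, 2, 14, 21, 28, 33, 40]


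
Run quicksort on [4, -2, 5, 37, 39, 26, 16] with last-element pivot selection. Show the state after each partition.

Partition 1: pivot=16 at index 3 -> [4, -2, 5, 16, 39, 26, 37]
Partition 2: pivot=5 at index 2 -> [4, -2, 5, 16, 39, 26, 37]
Partition 3: pivot=-2 at index 0 -> [-2, 4, 5, 16, 39, 26, 37]
Partition 4: pivot=37 at index 5 -> [-2, 4, 5, 16, 26, 37, 39]


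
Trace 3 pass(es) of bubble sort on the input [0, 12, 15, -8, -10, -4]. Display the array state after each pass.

After pass 1: [0, 12, -8, -10, -4, 15] (3 swaps)
After pass 2: [0, -8, -10, -4, 12, 15] (3 swaps)
After pass 3: [-8, -10, -4, 0, 12, 15] (3 swaps)
Total swaps: 9


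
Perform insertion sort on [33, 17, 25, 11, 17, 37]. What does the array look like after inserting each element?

First element 33 is already 'sorted'
Insert 17: shifted 1 elements -> [17, 33, 25, 11, 17, 37]
Insert 25: shifted 1 elements -> [17, 25, 33, 11, 17, 37]
Insert 11: shifted 3 elements -> [11, 17, 25, 33, 17, 37]
Insert 17: shifted 2 elements -> [11, 17, 17, 25, 33, 37]
Insert 37: shifted 0 elements -> [11, 17, 17, 25, 33, 37]


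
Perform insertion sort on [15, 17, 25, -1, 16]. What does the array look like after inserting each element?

First element 15 is already 'sorted'
Insert 17: shifted 0 elements -> [15, 17, 25, -1, 16]
Insert 25: shifted 0 elements -> [15, 17, 25, -1, 16]
Insert -1: shifted 3 elements -> [-1, 15, 17, 25, 16]
Insert 16: shifted 2 elements -> [-1, 15, 16, 17, 25]


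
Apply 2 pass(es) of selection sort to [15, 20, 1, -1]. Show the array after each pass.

Pass 1: Select minimum -1 at index 3, swap -> [-1, 20, 1, 15]
Pass 2: Select minimum 1 at index 2, swap -> [-1, 1, 20, 15]


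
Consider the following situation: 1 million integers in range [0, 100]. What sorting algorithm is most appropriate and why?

Best choice: Counting sort
Reason: O(n + k) where k=100 is small; linear time beats O(n log n)


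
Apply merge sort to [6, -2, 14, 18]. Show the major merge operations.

Divide and conquer:
  Merge [6] + [-2] -> [-2, 6]
  Merge [14] + [18] -> [14, 18]
  Merge [-2, 6] + [14, 18] -> [-2, 6, 14, 18]


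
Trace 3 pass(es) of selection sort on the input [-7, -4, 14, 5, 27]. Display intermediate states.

Pass 1: Select minimum -7 at index 0, swap -> [-7, -4, 14, 5, 27]
Pass 2: Select minimum -4 at index 1, swap -> [-7, -4, 14, 5, 27]
Pass 3: Select minimum 5 at index 3, swap -> [-7, -4, 5, 14, 27]


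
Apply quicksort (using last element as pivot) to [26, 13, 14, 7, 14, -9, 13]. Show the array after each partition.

Partition 1: pivot=13 at index 3 -> [13, 7, -9, 13, 14, 14, 26]
Partition 2: pivot=-9 at index 0 -> [-9, 7, 13, 13, 14, 14, 26]
Partition 3: pivot=13 at index 2 -> [-9, 7, 13, 13, 14, 14, 26]
Partition 4: pivot=26 at index 6 -> [-9, 7, 13, 13, 14, 14, 26]
Partition 5: pivot=14 at index 5 -> [-9, 7, 13, 13, 14, 14, 26]


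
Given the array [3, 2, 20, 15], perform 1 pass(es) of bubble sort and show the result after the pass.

After pass 1: [2, 3, 15, 20] (2 swaps)
Total swaps: 2


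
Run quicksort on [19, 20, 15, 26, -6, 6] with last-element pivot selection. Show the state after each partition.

Partition 1: pivot=6 at index 1 -> [-6, 6, 15, 26, 19, 20]
Partition 2: pivot=20 at index 4 -> [-6, 6, 15, 19, 20, 26]
Partition 3: pivot=19 at index 3 -> [-6, 6, 15, 19, 20, 26]


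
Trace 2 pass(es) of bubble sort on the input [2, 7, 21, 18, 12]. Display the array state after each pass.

After pass 1: [2, 7, 18, 12, 21] (2 swaps)
After pass 2: [2, 7, 12, 18, 21] (1 swaps)
Total swaps: 3


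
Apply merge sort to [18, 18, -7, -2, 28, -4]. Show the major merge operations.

Divide and conquer:
  Merge [18] + [-7] -> [-7, 18]
  Merge [18] + [-7, 18] -> [-7, 18, 18]
  Merge [28] + [-4] -> [-4, 28]
  Merge [-2] + [-4, 28] -> [-4, -2, 28]
  Merge [-7, 18, 18] + [-4, -2, 28] -> [-7, -4, -2, 18, 18, 28]


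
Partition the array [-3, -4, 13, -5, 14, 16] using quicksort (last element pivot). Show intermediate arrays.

Partition 1: pivot=16 at index 5 -> [-3, -4, 13, -5, 14, 16]
Partition 2: pivot=14 at index 4 -> [-3, -4, 13, -5, 14, 16]
Partition 3: pivot=-5 at index 0 -> [-5, -4, 13, -3, 14, 16]
Partition 4: pivot=-3 at index 2 -> [-5, -4, -3, 13, 14, 16]


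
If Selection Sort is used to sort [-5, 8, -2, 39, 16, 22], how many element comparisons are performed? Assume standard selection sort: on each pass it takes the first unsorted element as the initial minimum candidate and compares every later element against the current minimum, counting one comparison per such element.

Pass 1: scan indices 1..5 for the minimum = 5 comparison(s); min is -5, place at index 0 -> [-5, 8, -2, 39, 16, 22]
Pass 2: scan indices 2..5 for the minimum = 4 comparison(s); min is -2, place at index 1 -> [-5, -2, 8, 39, 16, 22]
Pass 3: scan indices 3..5 for the minimum = 3 comparison(s); min is 8, place at index 2 -> [-5, -2, 8, 39, 16, 22]
Pass 4: scan indices 4..5 for the minimum = 2 comparison(s); min is 16, place at index 3 -> [-5, -2, 8, 16, 39, 22]
Pass 5: scan indices 5..5 for the minimum = 1 comparison(s); min is 22, place at index 4 -> [-5, -2, 8, 16, 22, 39]
Selection sort always scans the whole unsorted suffix, so the count is (n-1) + (n-2) + ... + 1 = n(n-1)/2 = 6*5/2 = 15 regardless of the input order.
Total comparisons: 5 + 4 + 3 + 2 + 1 = 15


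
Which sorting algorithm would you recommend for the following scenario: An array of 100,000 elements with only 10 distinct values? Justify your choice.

Best choice: 3-way quicksort or Counting sort
Reason: 3-way (Dutch national flag) partitioning groups every copy of the pivot together, so with only d=10 distinct keys quicksort finishes in O(n log d) expected time, which is effectively linear; counting sort runs in O(n + k) where k is the size of the key range (not the number of distinct values), so it is linear when the 10 values are integers drawn from a small known range


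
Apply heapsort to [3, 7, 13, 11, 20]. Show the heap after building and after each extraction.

Build heap: [20, 11, 13, 3, 7]
Extract 20: [13, 11, 7, 3, 20]
Extract 13: [11, 3, 7, 13, 20]
Extract 11: [7, 3, 11, 13, 20]
Extract 7: [3, 7, 11, 13, 20]


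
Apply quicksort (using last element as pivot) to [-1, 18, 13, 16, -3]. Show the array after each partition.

Partition 1: pivot=-3 at index 0 -> [-3, 18, 13, 16, -1]
Partition 2: pivot=-1 at index 1 -> [-3, -1, 13, 16, 18]
Partition 3: pivot=18 at index 4 -> [-3, -1, 13, 16, 18]
Partition 4: pivot=16 at index 3 -> [-3, -1, 13, 16, 18]


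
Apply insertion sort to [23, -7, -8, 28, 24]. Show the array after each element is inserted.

First element 23 is already 'sorted'
Insert -7: shifted 1 elements -> [-7, 23, -8, 28, 24]
Insert -8: shifted 2 elements -> [-8, -7, 23, 28, 24]
Insert 28: shifted 0 elements -> [-8, -7, 23, 28, 24]
Insert 24: shifted 1 elements -> [-8, -7, 23, 24, 28]


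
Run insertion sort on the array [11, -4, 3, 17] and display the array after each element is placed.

First element 11 is already 'sorted'
Insert -4: shifted 1 elements -> [-4, 11, 3, 17]
Insert 3: shifted 1 elements -> [-4, 3, 11, 17]
Insert 17: shifted 0 elements -> [-4, 3, 11, 17]


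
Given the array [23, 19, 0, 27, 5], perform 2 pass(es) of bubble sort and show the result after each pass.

After pass 1: [19, 0, 23, 5, 27] (3 swaps)
After pass 2: [0, 19, 5, 23, 27] (2 swaps)
Total swaps: 5


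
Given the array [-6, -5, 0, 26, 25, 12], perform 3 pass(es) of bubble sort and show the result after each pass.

After pass 1: [-6, -5, 0, 25, 12, 26] (2 swaps)
After pass 2: [-6, -5, 0, 12, 25, 26] (1 swaps)
After pass 3: [-6, -5, 0, 12, 25, 26] (0 swaps)
Total swaps: 3


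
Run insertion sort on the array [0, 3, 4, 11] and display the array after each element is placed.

First element 0 is already 'sorted'
Insert 3: shifted 0 elements -> [0, 3, 4, 11]
Insert 4: shifted 0 elements -> [0, 3, 4, 11]
Insert 11: shifted 0 elements -> [0, 3, 4, 11]


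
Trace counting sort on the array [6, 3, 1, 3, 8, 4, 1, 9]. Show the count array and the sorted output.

Count array: [0, 2, 0, 2, 1, 0, 1, 0, 1, 1]
(count[i] = number of elements equal to i)
Cumulative count: [0, 2, 2, 4, 5, 5, 6, 6, 7, 8]
Sorted: [1, 1, 3, 3, 4, 6, 8, 9]


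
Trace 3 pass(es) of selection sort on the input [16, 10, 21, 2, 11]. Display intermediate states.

Pass 1: Select minimum 2 at index 3, swap -> [2, 10, 21, 16, 11]
Pass 2: Select minimum 10 at index 1, swap -> [2, 10, 21, 16, 11]
Pass 3: Select minimum 11 at index 4, swap -> [2, 10, 11, 16, 21]


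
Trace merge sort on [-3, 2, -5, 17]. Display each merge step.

Divide and conquer:
  Merge [-3] + [2] -> [-3, 2]
  Merge [-5] + [17] -> [-5, 17]
  Merge [-3, 2] + [-5, 17] -> [-5, -3, 2, 17]


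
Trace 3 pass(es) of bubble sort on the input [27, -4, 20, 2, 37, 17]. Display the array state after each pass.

After pass 1: [-4, 20, 2, 27, 17, 37] (4 swaps)
After pass 2: [-4, 2, 20, 17, 27, 37] (2 swaps)
After pass 3: [-4, 2, 17, 20, 27, 37] (1 swaps)
Total swaps: 7


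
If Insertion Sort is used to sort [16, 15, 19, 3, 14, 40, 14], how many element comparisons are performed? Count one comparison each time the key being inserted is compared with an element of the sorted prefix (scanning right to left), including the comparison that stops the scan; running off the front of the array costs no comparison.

Insert 15: 16 > 15 (shift), reached front = 1 comparison(s) -> [15, 16, 19, 3, 14, 40, 14]
Insert 19: 16 <= 19 (stop) = 1 comparison(s) -> [15, 16, 19, 3, 14, 40, 14]
Insert 3: 19 > 3 (shift), 16 > 3 (shift), 15 > 3 (shift), reached front = 3 comparison(s) -> [3, 15, 16, 19, 14, 40, 14]
Insert 14: 19 > 14 (shift), 16 > 14 (shift), 15 > 14 (shift), 3 <= 14 (stop) = 4 comparison(s) -> [3, 14, 15, 16, 19, 40, 14]
Insert 40: 19 <= 40 (stop) = 1 comparison(s) -> [3, 14, 15, 16, 19, 40, 14]
Insert 14: 40 > 14 (shift), 19 > 14 (shift), 16 > 14 (shift), 15 > 14 (shift), 14 <= 14 (stop) = 5 comparison(s) -> [3, 14, 14, 15, 16, 19, 40]
Total comparisons: 1 + 1 + 3 + 4 + 1 + 5 = 15


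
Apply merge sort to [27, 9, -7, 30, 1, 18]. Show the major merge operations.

Divide and conquer:
  Merge [9] + [-7] -> [-7, 9]
  Merge [27] + [-7, 9] -> [-7, 9, 27]
  Merge [1] + [18] -> [1, 18]
  Merge [30] + [1, 18] -> [1, 18, 30]
  Merge [-7, 9, 27] + [1, 18, 30] -> [-7, 1, 9, 18, 27, 30]


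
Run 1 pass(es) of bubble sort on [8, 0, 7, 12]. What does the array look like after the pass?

After pass 1: [0, 7, 8, 12] (2 swaps)
Total swaps: 2


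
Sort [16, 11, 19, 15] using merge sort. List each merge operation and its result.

Divide and conquer:
  Merge [16] + [11] -> [11, 16]
  Merge [19] + [15] -> [15, 19]
  Merge [11, 16] + [15, 19] -> [11, 15, 16, 19]


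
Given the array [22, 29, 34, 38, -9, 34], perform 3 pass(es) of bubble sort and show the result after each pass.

After pass 1: [22, 29, 34, -9, 34, 38] (2 swaps)
After pass 2: [22, 29, -9, 34, 34, 38] (1 swaps)
After pass 3: [22, -9, 29, 34, 34, 38] (1 swaps)
Total swaps: 4


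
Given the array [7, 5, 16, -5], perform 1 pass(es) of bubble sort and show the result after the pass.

After pass 1: [5, 7, -5, 16] (2 swaps)
Total swaps: 2


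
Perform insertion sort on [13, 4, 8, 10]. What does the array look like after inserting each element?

First element 13 is already 'sorted'
Insert 4: shifted 1 elements -> [4, 13, 8, 10]
Insert 8: shifted 1 elements -> [4, 8, 13, 10]
Insert 10: shifted 1 elements -> [4, 8, 10, 13]


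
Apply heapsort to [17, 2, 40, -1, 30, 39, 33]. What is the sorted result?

Build heap: [40, 30, 39, -1, 2, 17, 33]
Extract 40: [39, 30, 33, -1, 2, 17, 40]
Extract 39: [33, 30, 17, -1, 2, 39, 40]
Extract 33: [30, 2, 17, -1, 33, 39, 40]
Extract 30: [17, 2, -1, 30, 33, 39, 40]
Extract 17: [2, -1, 17, 30, 33, 39, 40]
Extract 2: [-1, 2, 17, 30, 33, 39, 40]


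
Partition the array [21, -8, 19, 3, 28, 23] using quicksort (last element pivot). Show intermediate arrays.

Partition 1: pivot=23 at index 4 -> [21, -8, 19, 3, 23, 28]
Partition 2: pivot=3 at index 1 -> [-8, 3, 19, 21, 23, 28]
Partition 3: pivot=21 at index 3 -> [-8, 3, 19, 21, 23, 28]


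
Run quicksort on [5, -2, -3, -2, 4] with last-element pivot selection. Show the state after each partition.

Partition 1: pivot=4 at index 3 -> [-2, -3, -2, 4, 5]
Partition 2: pivot=-2 at index 2 -> [-2, -3, -2, 4, 5]
Partition 3: pivot=-3 at index 0 -> [-3, -2, -2, 4, 5]


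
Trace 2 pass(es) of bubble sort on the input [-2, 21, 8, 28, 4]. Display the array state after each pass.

After pass 1: [-2, 8, 21, 4, 28] (2 swaps)
After pass 2: [-2, 8, 4, 21, 28] (1 swaps)
Total swaps: 3


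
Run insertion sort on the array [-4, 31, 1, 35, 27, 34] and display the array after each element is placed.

First element -4 is already 'sorted'
Insert 31: shifted 0 elements -> [-4, 31, 1, 35, 27, 34]
Insert 1: shifted 1 elements -> [-4, 1, 31, 35, 27, 34]
Insert 35: shifted 0 elements -> [-4, 1, 31, 35, 27, 34]
Insert 27: shifted 2 elements -> [-4, 1, 27, 31, 35, 34]
Insert 34: shifted 1 elements -> [-4, 1, 27, 31, 34, 35]


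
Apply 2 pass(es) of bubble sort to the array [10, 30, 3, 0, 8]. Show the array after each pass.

After pass 1: [10, 3, 0, 8, 30] (3 swaps)
After pass 2: [3, 0, 8, 10, 30] (3 swaps)
Total swaps: 6


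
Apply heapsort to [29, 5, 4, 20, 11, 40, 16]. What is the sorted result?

Build heap: [40, 20, 29, 5, 11, 4, 16]
Extract 40: [29, 20, 16, 5, 11, 4, 40]
Extract 29: [20, 11, 16, 5, 4, 29, 40]
Extract 20: [16, 11, 4, 5, 20, 29, 40]
Extract 16: [11, 5, 4, 16, 20, 29, 40]
Extract 11: [5, 4, 11, 16, 20, 29, 40]
Extract 5: [4, 5, 11, 16, 20, 29, 40]


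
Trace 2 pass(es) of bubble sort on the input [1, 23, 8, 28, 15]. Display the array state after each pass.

After pass 1: [1, 8, 23, 15, 28] (2 swaps)
After pass 2: [1, 8, 15, 23, 28] (1 swaps)
Total swaps: 3


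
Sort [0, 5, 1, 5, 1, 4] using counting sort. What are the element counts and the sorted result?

Count array: [1, 2, 0, 0, 1, 2]
(count[i] = number of elements equal to i)
Cumulative count: [1, 3, 3, 3, 4, 6]
Sorted: [0, 1, 1, 4, 5, 5]


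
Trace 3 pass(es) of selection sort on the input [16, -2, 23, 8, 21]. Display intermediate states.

Pass 1: Select minimum -2 at index 1, swap -> [-2, 16, 23, 8, 21]
Pass 2: Select minimum 8 at index 3, swap -> [-2, 8, 23, 16, 21]
Pass 3: Select minimum 16 at index 3, swap -> [-2, 8, 16, 23, 21]


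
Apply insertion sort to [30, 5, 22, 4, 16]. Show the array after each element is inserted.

First element 30 is already 'sorted'
Insert 5: shifted 1 elements -> [5, 30, 22, 4, 16]
Insert 22: shifted 1 elements -> [5, 22, 30, 4, 16]
Insert 4: shifted 3 elements -> [4, 5, 22, 30, 16]
Insert 16: shifted 2 elements -> [4, 5, 16, 22, 30]


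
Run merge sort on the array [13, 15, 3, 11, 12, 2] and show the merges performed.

Divide and conquer:
  Merge [15] + [3] -> [3, 15]
  Merge [13] + [3, 15] -> [3, 13, 15]
  Merge [12] + [2] -> [2, 12]
  Merge [11] + [2, 12] -> [2, 11, 12]
  Merge [3, 13, 15] + [2, 11, 12] -> [2, 3, 11, 12, 13, 15]


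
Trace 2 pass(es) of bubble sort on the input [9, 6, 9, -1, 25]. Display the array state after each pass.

After pass 1: [6, 9, -1, 9, 25] (2 swaps)
After pass 2: [6, -1, 9, 9, 25] (1 swaps)
Total swaps: 3


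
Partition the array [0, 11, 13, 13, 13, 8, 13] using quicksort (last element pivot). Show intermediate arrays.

Partition 1: pivot=13 at index 6 -> [0, 11, 13, 13, 13, 8, 13]
Partition 2: pivot=8 at index 1 -> [0, 8, 13, 13, 13, 11, 13]
Partition 3: pivot=11 at index 2 -> [0, 8, 11, 13, 13, 13, 13]
Partition 4: pivot=13 at index 5 -> [0, 8, 11, 13, 13, 13, 13]
Partition 5: pivot=13 at index 4 -> [0, 8, 11, 13, 13, 13, 13]


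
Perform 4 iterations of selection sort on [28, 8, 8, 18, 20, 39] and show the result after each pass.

Pass 1: Select minimum 8 at index 1, swap -> [8, 28, 8, 18, 20, 39]
Pass 2: Select minimum 8 at index 2, swap -> [8, 8, 28, 18, 20, 39]
Pass 3: Select minimum 18 at index 3, swap -> [8, 8, 18, 28, 20, 39]
Pass 4: Select minimum 20 at index 4, swap -> [8, 8, 18, 20, 28, 39]


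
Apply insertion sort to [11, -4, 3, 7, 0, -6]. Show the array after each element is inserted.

First element 11 is already 'sorted'
Insert -4: shifted 1 elements -> [-4, 11, 3, 7, 0, -6]
Insert 3: shifted 1 elements -> [-4, 3, 11, 7, 0, -6]
Insert 7: shifted 1 elements -> [-4, 3, 7, 11, 0, -6]
Insert 0: shifted 3 elements -> [-4, 0, 3, 7, 11, -6]
Insert -6: shifted 5 elements -> [-6, -4, 0, 3, 7, 11]


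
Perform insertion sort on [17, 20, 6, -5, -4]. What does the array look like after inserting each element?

First element 17 is already 'sorted'
Insert 20: shifted 0 elements -> [17, 20, 6, -5, -4]
Insert 6: shifted 2 elements -> [6, 17, 20, -5, -4]
Insert -5: shifted 3 elements -> [-5, 6, 17, 20, -4]
Insert -4: shifted 3 elements -> [-5, -4, 6, 17, 20]


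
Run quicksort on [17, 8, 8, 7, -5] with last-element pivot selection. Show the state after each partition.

Partition 1: pivot=-5 at index 0 -> [-5, 8, 8, 7, 17]
Partition 2: pivot=17 at index 4 -> [-5, 8, 8, 7, 17]
Partition 3: pivot=7 at index 1 -> [-5, 7, 8, 8, 17]
Partition 4: pivot=8 at index 3 -> [-5, 7, 8, 8, 17]


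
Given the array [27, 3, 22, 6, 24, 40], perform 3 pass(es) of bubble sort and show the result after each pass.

After pass 1: [3, 22, 6, 24, 27, 40] (4 swaps)
After pass 2: [3, 6, 22, 24, 27, 40] (1 swaps)
After pass 3: [3, 6, 22, 24, 27, 40] (0 swaps)
Total swaps: 5


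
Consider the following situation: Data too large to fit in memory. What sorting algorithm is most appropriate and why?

Best choice: External merge sort
Reason: Minimizes disk I/O by sequential reads/writes


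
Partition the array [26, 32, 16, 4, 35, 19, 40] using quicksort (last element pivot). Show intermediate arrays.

Partition 1: pivot=40 at index 6 -> [26, 32, 16, 4, 35, 19, 40]
Partition 2: pivot=19 at index 2 -> [16, 4, 19, 32, 35, 26, 40]
Partition 3: pivot=4 at index 0 -> [4, 16, 19, 32, 35, 26, 40]
Partition 4: pivot=26 at index 3 -> [4, 16, 19, 26, 35, 32, 40]
Partition 5: pivot=32 at index 4 -> [4, 16, 19, 26, 32, 35, 40]


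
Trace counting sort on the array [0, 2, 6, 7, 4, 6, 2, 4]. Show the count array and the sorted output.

Count array: [1, 0, 2, 0, 2, 0, 2, 1]
(count[i] = number of elements equal to i)
Cumulative count: [1, 1, 3, 3, 5, 5, 7, 8]
Sorted: [0, 2, 2, 4, 4, 6, 6, 7]


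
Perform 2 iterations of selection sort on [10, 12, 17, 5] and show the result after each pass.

Pass 1: Select minimum 5 at index 3, swap -> [5, 12, 17, 10]
Pass 2: Select minimum 10 at index 3, swap -> [5, 10, 17, 12]


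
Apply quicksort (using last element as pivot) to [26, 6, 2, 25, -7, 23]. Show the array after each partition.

Partition 1: pivot=23 at index 3 -> [6, 2, -7, 23, 26, 25]
Partition 2: pivot=-7 at index 0 -> [-7, 2, 6, 23, 26, 25]
Partition 3: pivot=6 at index 2 -> [-7, 2, 6, 23, 26, 25]
Partition 4: pivot=25 at index 4 -> [-7, 2, 6, 23, 25, 26]


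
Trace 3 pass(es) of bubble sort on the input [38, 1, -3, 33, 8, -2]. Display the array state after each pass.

After pass 1: [1, -3, 33, 8, -2, 38] (5 swaps)
After pass 2: [-3, 1, 8, -2, 33, 38] (3 swaps)
After pass 3: [-3, 1, -2, 8, 33, 38] (1 swaps)
Total swaps: 9


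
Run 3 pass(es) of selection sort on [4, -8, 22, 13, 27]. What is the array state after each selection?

Pass 1: Select minimum -8 at index 1, swap -> [-8, 4, 22, 13, 27]
Pass 2: Select minimum 4 at index 1, swap -> [-8, 4, 22, 13, 27]
Pass 3: Select minimum 13 at index 3, swap -> [-8, 4, 13, 22, 27]


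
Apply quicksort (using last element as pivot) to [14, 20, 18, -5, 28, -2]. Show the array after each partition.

Partition 1: pivot=-2 at index 1 -> [-5, -2, 18, 14, 28, 20]
Partition 2: pivot=20 at index 4 -> [-5, -2, 18, 14, 20, 28]
Partition 3: pivot=14 at index 2 -> [-5, -2, 14, 18, 20, 28]


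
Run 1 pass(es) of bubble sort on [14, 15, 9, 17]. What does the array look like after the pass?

After pass 1: [14, 9, 15, 17] (1 swaps)
Total swaps: 1


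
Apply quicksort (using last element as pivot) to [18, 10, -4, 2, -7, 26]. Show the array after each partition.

Partition 1: pivot=26 at index 5 -> [18, 10, -4, 2, -7, 26]
Partition 2: pivot=-7 at index 0 -> [-7, 10, -4, 2, 18, 26]
Partition 3: pivot=18 at index 4 -> [-7, 10, -4, 2, 18, 26]
Partition 4: pivot=2 at index 2 -> [-7, -4, 2, 10, 18, 26]


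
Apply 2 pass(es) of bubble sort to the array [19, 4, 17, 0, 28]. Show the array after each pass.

After pass 1: [4, 17, 0, 19, 28] (3 swaps)
After pass 2: [4, 0, 17, 19, 28] (1 swaps)
Total swaps: 4


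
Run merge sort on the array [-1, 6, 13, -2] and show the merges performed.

Divide and conquer:
  Merge [-1] + [6] -> [-1, 6]
  Merge [13] + [-2] -> [-2, 13]
  Merge [-1, 6] + [-2, 13] -> [-2, -1, 6, 13]


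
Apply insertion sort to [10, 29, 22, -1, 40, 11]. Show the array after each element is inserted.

First element 10 is already 'sorted'
Insert 29: shifted 0 elements -> [10, 29, 22, -1, 40, 11]
Insert 22: shifted 1 elements -> [10, 22, 29, -1, 40, 11]
Insert -1: shifted 3 elements -> [-1, 10, 22, 29, 40, 11]
Insert 40: shifted 0 elements -> [-1, 10, 22, 29, 40, 11]
Insert 11: shifted 3 elements -> [-1, 10, 11, 22, 29, 40]


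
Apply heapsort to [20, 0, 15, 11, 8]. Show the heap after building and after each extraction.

Build heap: [20, 11, 15, 0, 8]
Extract 20: [15, 11, 8, 0, 20]
Extract 15: [11, 0, 8, 15, 20]
Extract 11: [8, 0, 11, 15, 20]
Extract 8: [0, 8, 11, 15, 20]


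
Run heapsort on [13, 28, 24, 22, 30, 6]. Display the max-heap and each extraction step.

Build heap: [30, 28, 24, 22, 13, 6]
Extract 30: [28, 22, 24, 6, 13, 30]
Extract 28: [24, 22, 13, 6, 28, 30]
Extract 24: [22, 6, 13, 24, 28, 30]
Extract 22: [13, 6, 22, 24, 28, 30]
Extract 13: [6, 13, 22, 24, 28, 30]


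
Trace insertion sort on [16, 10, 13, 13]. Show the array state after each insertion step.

First element 16 is already 'sorted'
Insert 10: shifted 1 elements -> [10, 16, 13, 13]
Insert 13: shifted 1 elements -> [10, 13, 16, 13]
Insert 13: shifted 1 elements -> [10, 13, 13, 16]


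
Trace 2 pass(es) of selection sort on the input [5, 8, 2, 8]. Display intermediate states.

Pass 1: Select minimum 2 at index 2, swap -> [2, 8, 5, 8]
Pass 2: Select minimum 5 at index 2, swap -> [2, 5, 8, 8]


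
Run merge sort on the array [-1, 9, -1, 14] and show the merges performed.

Divide and conquer:
  Merge [-1] + [9] -> [-1, 9]
  Merge [-1] + [14] -> [-1, 14]
  Merge [-1, 9] + [-1, 14] -> [-1, -1, 9, 14]


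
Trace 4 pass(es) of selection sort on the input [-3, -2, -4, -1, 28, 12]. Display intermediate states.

Pass 1: Select minimum -4 at index 2, swap -> [-4, -2, -3, -1, 28, 12]
Pass 2: Select minimum -3 at index 2, swap -> [-4, -3, -2, -1, 28, 12]
Pass 3: Select minimum -2 at index 2, swap -> [-4, -3, -2, -1, 28, 12]
Pass 4: Select minimum -1 at index 3, swap -> [-4, -3, -2, -1, 28, 12]


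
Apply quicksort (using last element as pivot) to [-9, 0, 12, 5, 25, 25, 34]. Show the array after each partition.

Partition 1: pivot=34 at index 6 -> [-9, 0, 12, 5, 25, 25, 34]
Partition 2: pivot=25 at index 5 -> [-9, 0, 12, 5, 25, 25, 34]
Partition 3: pivot=25 at index 4 -> [-9, 0, 12, 5, 25, 25, 34]
Partition 4: pivot=5 at index 2 -> [-9, 0, 5, 12, 25, 25, 34]
Partition 5: pivot=0 at index 1 -> [-9, 0, 5, 12, 25, 25, 34]


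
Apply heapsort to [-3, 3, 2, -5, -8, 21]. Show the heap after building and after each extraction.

Build heap: [21, 3, 2, -5, -8, -3]
Extract 21: [3, -3, 2, -5, -8, 21]
Extract 3: [2, -3, -8, -5, 3, 21]
Extract 2: [-3, -5, -8, 2, 3, 21]
Extract -3: [-5, -8, -3, 2, 3, 21]
Extract -5: [-8, -5, -3, 2, 3, 21]


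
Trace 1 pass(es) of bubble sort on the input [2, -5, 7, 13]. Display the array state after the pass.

After pass 1: [-5, 2, 7, 13] (1 swaps)
Total swaps: 1


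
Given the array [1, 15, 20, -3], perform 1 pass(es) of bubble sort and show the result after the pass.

After pass 1: [1, 15, -3, 20] (1 swaps)
Total swaps: 1


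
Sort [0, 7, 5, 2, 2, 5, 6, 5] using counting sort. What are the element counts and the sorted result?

Count array: [1, 0, 2, 0, 0, 3, 1, 1]
(count[i] = number of elements equal to i)
Cumulative count: [1, 1, 3, 3, 3, 6, 7, 8]
Sorted: [0, 2, 2, 5, 5, 5, 6, 7]


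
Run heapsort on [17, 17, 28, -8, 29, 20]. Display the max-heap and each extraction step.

Build heap: [29, 17, 28, -8, 17, 20]
Extract 29: [28, 17, 20, -8, 17, 29]
Extract 28: [20, 17, 17, -8, 28, 29]
Extract 20: [17, -8, 17, 20, 28, 29]
Extract 17: [17, -8, 17, 20, 28, 29]
Extract 17: [-8, 17, 17, 20, 28, 29]
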